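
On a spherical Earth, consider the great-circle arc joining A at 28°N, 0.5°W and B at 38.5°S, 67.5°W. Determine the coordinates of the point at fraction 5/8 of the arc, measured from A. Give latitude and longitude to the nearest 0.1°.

Write both endpoints as unit vectors p₁, p₂ with components (cos φ cos λ, cos φ sin λ, sin φ).
The central angle between the endpoints is δ = arccos(p₁·p₂) ≈ 1.593 rad (91.3°).
Interpolate at f = 5/8 with slerp weights a = sin((1−f)δ)/sin δ ≈ 0.563, b = sin(fδ)/sin δ ≈ 0.839.
p = a·p₁ + b·p₂ ≈ (0.748, -0.611, -0.258); φ = arcsin(p_z) ≈ -14.97°, λ = atan2(p_y, p_x) ≈ -39.25°.

≈ 15.0°S, 39.2°W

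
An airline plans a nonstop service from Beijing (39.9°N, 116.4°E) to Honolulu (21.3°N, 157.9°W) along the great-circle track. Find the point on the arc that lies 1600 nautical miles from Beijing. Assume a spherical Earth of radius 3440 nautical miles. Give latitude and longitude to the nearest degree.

Convert each endpoint to a unit vector on the sphere (x = cos φ cos λ, y = cos φ sin λ, z = sin φ).
The central angle between the endpoints is δ = arccos(p₁·p₂) ≈ 1.280 rad (73.3°). The total great-circle distance is δ·R ≈ 1.280 × 3440 ≈ 4404 nmi, so the target fraction is f = 1600/4404 ≈ 0.363.
Interpolate at f ≈ 0.363 with slerp weights a = sin((1−f)δ)/sin δ ≈ 0.760, b = sin(fδ)/sin δ ≈ 0.468.
p = a·p₁ + b·p₂ ≈ (-0.663, 0.358, 0.657); φ = arcsin(p_z) ≈ 41.09°, λ = atan2(p_y, p_x) ≈ 151.65°.

≈ 41°N, 152°E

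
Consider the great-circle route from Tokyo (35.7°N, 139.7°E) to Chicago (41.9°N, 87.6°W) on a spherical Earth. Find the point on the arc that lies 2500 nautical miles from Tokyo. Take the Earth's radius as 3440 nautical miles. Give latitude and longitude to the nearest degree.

Convert each endpoint to a unit vector on the sphere (x = cos φ cos λ, y = cos φ sin λ, z = sin φ).
The central angle between the endpoints is δ = arccos(p₁·p₂) ≈ 1.591 rad (91.2°). The total great-circle distance is δ·R ≈ 1.591 × 3440 ≈ 5473 nmi, so the target fraction is f = 2500/5473 ≈ 0.457.
Interpolate at f ≈ 0.457 with slerp weights a = sin((1−f)δ)/sin δ ≈ 0.761, b = sin(fδ)/sin δ ≈ 0.665.
p = a·p₁ + b·p₂ ≈ (-0.450, -0.095, 0.888); φ = arcsin(p_z) ≈ 62.59°, λ = atan2(p_y, p_x) ≈ -168.14°.

≈ (63°N, 168°W)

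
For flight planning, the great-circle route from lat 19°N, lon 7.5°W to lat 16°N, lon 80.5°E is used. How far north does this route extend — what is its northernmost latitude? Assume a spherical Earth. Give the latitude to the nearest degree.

≈ 24°N

The great circle lies in the plane with unit normal n̂ = (p₁ × p₂)/|p₁ × p₂|.
Here n̂_z ≈ +0.915; the vertex latitude is φ_max = arccos|n̂_z| ≈ 23.8°.
Check via Clairaut: cos φ_max = |cos φ₁| · sin C = cos(19.0°)·sin(75.4°) ≈ 0.915, again giving ≈ 23.8°.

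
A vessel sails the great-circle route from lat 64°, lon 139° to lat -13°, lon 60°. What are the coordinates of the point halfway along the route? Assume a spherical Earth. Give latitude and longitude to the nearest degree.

The haversine formula gives a central angle δ ≈ 1.692 rad (96.9°) between the endpoints.
Interpolate at f = 1/2 with slerp weights a = sin((1−f)δ)/sin δ ≈ 0.754, b = sin(fδ)/sin δ ≈ 0.754.
p = a·p₁ + b·p₂ ≈ (0.118, 0.853, 0.508); φ = arcsin(p_z) ≈ 30.54°, λ = atan2(p_y, p_x) ≈ 82.13°.

≈ lat 31°, lon 82°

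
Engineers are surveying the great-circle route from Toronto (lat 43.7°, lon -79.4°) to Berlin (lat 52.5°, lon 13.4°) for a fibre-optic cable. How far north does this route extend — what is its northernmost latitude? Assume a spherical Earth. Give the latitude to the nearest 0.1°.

≈ 58.9°

The great circle lies in the plane with unit normal n̂ = (p₁ × p₂)/|p₁ × p₂|.
Here n̂_z ≈ +0.517; the vertex latitude is φ_max = arccos|n̂_z| ≈ 58.9°.
Check via Clairaut: cos φ_max = |cos φ₁| · sin C = cos(43.7°)·sin(45.7°) ≈ 0.517, again giving ≈ 58.9°.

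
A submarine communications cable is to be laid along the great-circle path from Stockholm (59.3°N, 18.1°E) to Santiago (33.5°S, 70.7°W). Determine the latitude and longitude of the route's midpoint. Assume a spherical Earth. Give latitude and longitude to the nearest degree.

The haversine formula gives a central angle δ ≈ 2.055 rad (117.8°) between the endpoints.
Interpolate at f = 1/2 with slerp weights a = sin((1−f)δ)/sin δ ≈ 0.967, b = sin(fδ)/sin δ ≈ 0.967.
p = a·p₁ + b·p₂ ≈ (0.736, -0.608, 0.298); φ = arcsin(p_z) ≈ 17.33°, λ = atan2(p_y, p_x) ≈ -39.55°.

≈ (17°N, 40°W)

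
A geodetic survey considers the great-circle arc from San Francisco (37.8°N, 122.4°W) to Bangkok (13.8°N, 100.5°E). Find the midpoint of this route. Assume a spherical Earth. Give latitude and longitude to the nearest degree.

The haversine formula gives a central angle δ ≈ 2.000 rad (114.6°) between the endpoints.
Interpolate at f = 1/2 with slerp weights a = sin((1−f)δ)/sin δ ≈ 0.925, b = sin(fδ)/sin δ ≈ 0.925.
p = a·p₁ + b·p₂ ≈ (-0.555, 0.266, 0.788); φ = arcsin(p_z) ≈ 51.98°, λ = atan2(p_y, p_x) ≈ 154.39°.

≈ (52°N, 154°E)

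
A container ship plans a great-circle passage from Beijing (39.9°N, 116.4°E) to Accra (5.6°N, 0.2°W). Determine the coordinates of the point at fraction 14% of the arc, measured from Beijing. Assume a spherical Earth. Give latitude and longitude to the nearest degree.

≈ (44°N, 97°E)

Convert each endpoint to a unit vector on the sphere (x = cos φ cos λ, y = cos φ sin λ, z = sin φ).
The central angle between the endpoints is δ = arccos(p₁·p₂) ≈ 1.854 rad (106.2°).
Interpolate at f = 0.14 with slerp weights a = sin((1−f)δ)/sin δ ≈ 1.041, b = sin(fδ)/sin δ ≈ 0.267.
p = a·p₁ + b·p₂ ≈ (-0.089, 0.715, 0.694); φ = arcsin(p_z) ≈ 43.94°, λ = atan2(p_y, p_x) ≈ 97.11°.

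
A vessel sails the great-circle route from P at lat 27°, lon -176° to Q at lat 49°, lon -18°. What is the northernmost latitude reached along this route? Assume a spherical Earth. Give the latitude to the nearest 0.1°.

≈ 77.1°

The great circle lies in the plane with unit normal n̂ = (p₁ × p₂)/|p₁ × p₂|.
Here n̂_z ≈ +0.223; the vertex latitude is φ_max = arccos|n̂_z| ≈ 77.1°.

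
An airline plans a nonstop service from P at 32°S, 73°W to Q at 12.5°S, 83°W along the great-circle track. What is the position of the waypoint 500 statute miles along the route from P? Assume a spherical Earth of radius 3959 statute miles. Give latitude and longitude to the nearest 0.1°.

Convert each endpoint to a unit vector on the sphere (x = cos φ cos λ, y = cos φ sin λ, z = sin φ).
The central angle between the endpoints is δ = arccos(p₁·p₂) ≈ 0.376 rad (21.6°). The total great-circle distance is δ·R ≈ 0.376 × 3959 ≈ 1489 mi, so the target fraction is f = 500/1489 ≈ 0.336.
Interpolate at f ≈ 0.336 with slerp weights a = sin((1−f)δ)/sin δ ≈ 0.673, b = sin(fδ)/sin δ ≈ 0.343.
p = a·p₁ + b·p₂ ≈ (0.208, -0.878, -0.431); φ = arcsin(p_z) ≈ -25.53°, λ = atan2(p_y, p_x) ≈ -76.69°.

≈ 25.5°S, 76.7°W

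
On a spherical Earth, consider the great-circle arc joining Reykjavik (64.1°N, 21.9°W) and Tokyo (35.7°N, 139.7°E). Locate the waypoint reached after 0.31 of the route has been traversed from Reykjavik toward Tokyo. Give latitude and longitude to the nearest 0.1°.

≈ 83.4°N, 49.4°E

Write both endpoints as unit vectors p₁, p₂ with components (cos φ cos λ, cos φ sin λ, sin φ).
The central angle between the endpoints is δ = arccos(p₁·p₂) ≈ 1.381 rad (79.1°).
Interpolate at f = 0.31 with slerp weights a = sin((1−f)δ)/sin δ ≈ 0.830, b = sin(fδ)/sin δ ≈ 0.423.
p = a·p₁ + b·p₂ ≈ (0.075, 0.087, 0.993); φ = arcsin(p_z) ≈ 83.43°, λ = atan2(p_y, p_x) ≈ 49.36°.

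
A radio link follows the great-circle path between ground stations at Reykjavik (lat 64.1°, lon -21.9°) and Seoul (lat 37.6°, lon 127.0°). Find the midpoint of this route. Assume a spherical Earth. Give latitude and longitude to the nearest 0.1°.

The haversine formula gives a central angle δ ≈ 1.316 rad (75.4°) between the endpoints.
Interpolate at f = 1/2 with slerp weights a = sin((1−f)δ)/sin δ ≈ 0.632, b = sin(fδ)/sin δ ≈ 0.632.
p = a·p₁ + b·p₂ ≈ (-0.045, 0.297, 0.954); φ = arcsin(p_z) ≈ 72.53°, λ = atan2(p_y, p_x) ≈ 98.66°.

≈ lat 72.5°, lon 98.7°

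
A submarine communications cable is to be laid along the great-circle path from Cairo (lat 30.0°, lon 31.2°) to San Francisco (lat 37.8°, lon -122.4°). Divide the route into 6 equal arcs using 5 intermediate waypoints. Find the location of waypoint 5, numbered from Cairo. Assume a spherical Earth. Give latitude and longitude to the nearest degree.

≈ lat 54°, lon -110°

Write both endpoints as unit vectors p₁, p₂ with components (cos φ cos λ, cos φ sin λ, sin φ).
The central angle between the endpoints is δ = arccos(p₁·p₂) ≈ 1.882 rad (107.8°).
Interpolate at f = 5/6 with slerp weights a = sin((1−f)δ)/sin δ ≈ 0.324, b = sin(fδ)/sin δ ≈ 1.051.
p = a·p₁ + b·p₂ ≈ (-0.205, -0.555, 0.806); φ = arcsin(p_z) ≈ 53.71°, λ = atan2(p_y, p_x) ≈ -110.23°.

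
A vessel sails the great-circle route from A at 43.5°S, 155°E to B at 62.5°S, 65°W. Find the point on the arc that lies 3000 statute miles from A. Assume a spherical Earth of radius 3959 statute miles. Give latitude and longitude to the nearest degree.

≈ 77°S, 135°W

The haversine formula gives a central angle δ ≈ 1.209 rad (69.3°) between the endpoints. The total great-circle distance is δ·R ≈ 1.209 × 3959 ≈ 4786 mi, so the target fraction is f = 3000/4786 ≈ 0.627.
Interpolate at f ≈ 0.627 with slerp weights a = sin((1−f)δ)/sin δ ≈ 0.466, b = sin(fδ)/sin δ ≈ 0.735.
p = a·p₁ + b·p₂ ≈ (-0.163, -0.165, -0.973); φ = arcsin(p_z) ≈ -76.60°, λ = atan2(p_y, p_x) ≈ -134.73°.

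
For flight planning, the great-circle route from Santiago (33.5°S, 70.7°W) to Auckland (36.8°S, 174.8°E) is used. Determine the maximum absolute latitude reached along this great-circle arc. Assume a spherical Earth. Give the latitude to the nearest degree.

≈ 53°S

The great circle lies in the plane with unit normal n̂ = (p₁ × p₂)/|p₁ × p₂|.
Here n̂_z ≈ -0.608; the vertex latitude is φ_max = arccos|n̂_z| ≈ 52.5°.
Check via Clairaut: cos φ_max = |cos φ₁| · sin C = cos(33.5°)·sin(133.1°) ≈ 0.608, again giving ≈ 52.5°.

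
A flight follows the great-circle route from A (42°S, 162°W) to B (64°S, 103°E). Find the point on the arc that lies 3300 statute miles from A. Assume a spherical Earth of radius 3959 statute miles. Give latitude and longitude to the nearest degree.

≈ (66°S, 120°E)

Write both endpoints as unit vectors p₁, p₂ with components (cos φ cos λ, cos φ sin λ, sin φ).
The central angle between the endpoints is δ = arccos(p₁·p₂) ≈ 0.961 rad (55.0°). The total great-circle distance is δ·R ≈ 0.961 × 3959 ≈ 3803 mi, so the target fraction is f = 3300/3803 ≈ 0.868.
Interpolate at f ≈ 0.868 with slerp weights a = sin((1−f)δ)/sin δ ≈ 0.155, b = sin(fδ)/sin δ ≈ 0.903.
p = a·p₁ + b·p₂ ≈ (-0.198, 0.350, -0.915); φ = arcsin(p_z) ≈ -66.26°, λ = atan2(p_y, p_x) ≈ 119.52°.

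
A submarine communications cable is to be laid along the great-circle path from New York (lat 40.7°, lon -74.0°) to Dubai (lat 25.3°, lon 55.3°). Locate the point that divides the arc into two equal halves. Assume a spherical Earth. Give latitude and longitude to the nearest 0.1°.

≈ lat 56.2°, lon 1.1°

From cos δ = sin φ₁ sin φ₂ + cos φ₁ cos φ₂ cos Δλ, the central angle is δ ≈ 1.727 rad (98.9°).
Interpolate at f = 1/2 with slerp weights a = sin((1−f)δ)/sin δ ≈ 0.769, b = sin(fδ)/sin δ ≈ 0.769.
p = a·p₁ + b·p₂ ≈ (0.557, 0.011, 0.831); φ = arcsin(p_z) ≈ 56.16°, λ = atan2(p_y, p_x) ≈ 1.15°.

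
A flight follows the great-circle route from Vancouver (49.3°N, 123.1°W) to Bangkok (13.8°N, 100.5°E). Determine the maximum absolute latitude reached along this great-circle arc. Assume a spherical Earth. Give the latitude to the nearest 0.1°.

The great circle lies in the plane with unit normal n̂ = (p₁ × p₂)/|p₁ × p₂|.
Here n̂_z ≈ -0.455; the vertex latitude is φ_max = arccos|n̂_z| ≈ 63.0°.

≈ 63.0°N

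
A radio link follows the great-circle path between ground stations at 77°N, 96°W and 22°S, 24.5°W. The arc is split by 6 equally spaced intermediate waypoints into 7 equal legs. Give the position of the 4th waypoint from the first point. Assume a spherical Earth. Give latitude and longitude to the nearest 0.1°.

≈ 23.0°N, 34.6°W

Convert each endpoint to a unit vector on the sphere (x = cos φ cos λ, y = cos φ sin λ, z = sin φ).
The central angle between the endpoints is δ = arccos(p₁·p₂) ≈ 1.874 rad (107.4°).
Interpolate at f = 4/7 with slerp weights a = sin((1−f)δ)/sin δ ≈ 0.754, b = sin(fδ)/sin δ ≈ 0.920.
p = a·p₁ + b·p₂ ≈ (0.758, -0.522, 0.390); φ = arcsin(p_z) ≈ 22.97°, λ = atan2(p_y, p_x) ≈ -34.56°.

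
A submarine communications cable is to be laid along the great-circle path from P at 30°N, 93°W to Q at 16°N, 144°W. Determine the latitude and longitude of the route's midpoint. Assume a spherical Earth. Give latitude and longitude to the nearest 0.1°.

≈ 25.2°N, 119.9°W

Write both endpoints as unit vectors p₁, p₂ with components (cos φ cos λ, cos φ sin λ, sin φ).
The central angle between the endpoints is δ = arccos(p₁·p₂) ≈ 0.848 rad (48.6°).
Interpolate at f = 1/2 with slerp weights a = sin((1−f)δ)/sin δ ≈ 0.549, b = sin(fδ)/sin δ ≈ 0.549.
p = a·p₁ + b·p₂ ≈ (-0.451, -0.784, 0.425); φ = arcsin(p_z) ≈ 25.18°, λ = atan2(p_y, p_x) ≈ -119.92°.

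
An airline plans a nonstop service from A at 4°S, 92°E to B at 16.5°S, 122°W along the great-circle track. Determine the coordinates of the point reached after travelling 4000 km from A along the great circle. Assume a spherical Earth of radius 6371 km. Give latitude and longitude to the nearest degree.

≈ 22°S, 124°E

Convert each endpoint to a unit vector on the sphere (x = cos φ cos λ, y = cos φ sin λ, z = sin φ).
The central angle between the endpoints is δ = arccos(p₁·p₂) ≈ 2.455 rad (140.6°). The total great-circle distance is δ·R ≈ 2.455 × 6371 ≈ 15638 km, so the target fraction is f = 4000/15638 ≈ 0.256.
Interpolate at f ≈ 0.256 with slerp weights a = sin((1−f)δ)/sin δ ≈ 1.525, b = sin(fδ)/sin δ ≈ 0.926.
p = a·p₁ + b·p₂ ≈ (-0.524, 0.768, -0.369); φ = arcsin(p_z) ≈ -21.68°, λ = atan2(p_y, p_x) ≈ 124.30°.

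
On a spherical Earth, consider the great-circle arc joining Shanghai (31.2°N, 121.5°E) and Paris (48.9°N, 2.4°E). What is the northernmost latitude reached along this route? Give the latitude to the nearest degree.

≈ 60°N

The great circle lies in the plane with unit normal n̂ = (p₁ × p₂)/|p₁ × p₂|.
Here n̂_z ≈ -0.495; the vertex latitude is φ_max = arccos|n̂_z| ≈ 60.3°.
Check via Clairaut: cos φ_max = |cos φ₁| · sin C = cos(31.2°)·sin(35.3°) ≈ 0.495, again giving ≈ 60.3°.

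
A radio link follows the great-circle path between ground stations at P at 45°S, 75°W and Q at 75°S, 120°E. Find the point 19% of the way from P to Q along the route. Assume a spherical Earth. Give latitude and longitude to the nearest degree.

Convert each endpoint to a unit vector on the sphere (x = cos φ cos λ, y = cos φ sin λ, z = sin φ).
The central angle between the endpoints is δ = arccos(p₁·p₂) ≈ 1.040 rad (59.6°).
Interpolate at f = 0.19 with slerp weights a = sin((1−f)δ)/sin δ ≈ 0.865, b = sin(fδ)/sin δ ≈ 0.228.
p = a·p₁ + b·p₂ ≈ (0.129, -0.540, -0.832); φ = arcsin(p_z) ≈ -56.28°, λ = atan2(p_y, p_x) ≈ -76.57°.

≈ 56°S, 77°W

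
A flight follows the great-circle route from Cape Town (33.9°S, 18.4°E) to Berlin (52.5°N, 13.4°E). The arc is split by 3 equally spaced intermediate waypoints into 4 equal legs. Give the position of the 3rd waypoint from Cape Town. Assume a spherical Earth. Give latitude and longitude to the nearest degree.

Write both endpoints as unit vectors p₁, p₂ with components (cos φ cos λ, cos φ sin λ, sin φ).
The central angle between the endpoints is δ = arccos(p₁·p₂) ≈ 1.510 rad (86.5°).
Interpolate at f = 3/4 with slerp weights a = sin((1−f)δ)/sin δ ≈ 0.369, b = sin(fδ)/sin δ ≈ 0.907.
p = a·p₁ + b·p₂ ≈ (0.828, 0.225, 0.514); φ = arcsin(p_z) ≈ 30.91°, λ = atan2(p_y, p_x) ≈ 15.18°.

≈ 31°N, 15°E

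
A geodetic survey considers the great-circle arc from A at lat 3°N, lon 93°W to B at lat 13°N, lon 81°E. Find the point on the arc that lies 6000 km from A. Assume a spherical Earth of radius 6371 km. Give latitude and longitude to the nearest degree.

≈ lat 52°N, lon 66°W

Write both endpoints as unit vectors p₁, p₂ with components (cos φ cos λ, cos φ sin λ, sin φ).
The central angle between the endpoints is δ = arccos(p₁·p₂) ≈ 2.844 rad (162.9°). The total great-circle distance is δ·R ≈ 2.844 × 6371 ≈ 18117 km, so the target fraction is f = 6000/18117 ≈ 0.331.
Interpolate at f ≈ 0.331 with slerp weights a = sin((1−f)δ)/sin δ ≈ 3.221, b = sin(fδ)/sin δ ≈ 2.754.
p = a·p₁ + b·p₂ ≈ (0.251, -0.562, 0.788); φ = arcsin(p_z) ≈ 52.01°, λ = atan2(p_y, p_x) ≈ -65.89°.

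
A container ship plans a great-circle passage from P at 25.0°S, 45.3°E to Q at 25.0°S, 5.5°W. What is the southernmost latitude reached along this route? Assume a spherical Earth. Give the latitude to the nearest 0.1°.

≈ 27.3°S

The great circle lies in the plane with unit normal n̂ = (p₁ × p₂)/|p₁ × p₂|.
Here n̂_z ≈ -0.889; the vertex latitude is φ_max = arccos|n̂_z| ≈ 27.3°.
Check via Clairaut: cos φ_max = |cos φ₁| · sin C = cos(25.0°)·sin(101.3°) ≈ 0.889, again giving ≈ 27.3°.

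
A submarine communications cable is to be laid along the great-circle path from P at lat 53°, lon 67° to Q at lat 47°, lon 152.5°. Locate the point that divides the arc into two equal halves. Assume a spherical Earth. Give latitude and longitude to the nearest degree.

≈ lat 58°, lon 113°

Write both endpoints as unit vectors p₁, p₂ with components (cos φ cos λ, cos φ sin λ, sin φ).
The central angle between the endpoints is δ = arccos(p₁·p₂) ≈ 0.907 rad (52.0°).
Interpolate at f = 1/2 with slerp weights a = sin((1−f)δ)/sin δ ≈ 0.556, b = sin(fδ)/sin δ ≈ 0.556.
p = a·p₁ + b·p₂ ≈ (-0.206, 0.483, 0.851); φ = arcsin(p_z) ≈ 58.32°, λ = atan2(p_y, p_x) ≈ 113.05°.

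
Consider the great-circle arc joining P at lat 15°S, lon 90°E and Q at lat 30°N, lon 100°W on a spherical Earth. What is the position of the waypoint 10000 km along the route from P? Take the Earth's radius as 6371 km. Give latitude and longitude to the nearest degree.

≈ lat 57°N, lon 156°E

Convert each endpoint to a unit vector on the sphere (x = cos φ cos λ, y = cos φ sin λ, z = sin φ).
The central angle between the endpoints is δ = arccos(p₁·p₂) ≈ 2.835 rad (162.4°). The total great-circle distance is δ·R ≈ 2.835 × 6371 ≈ 18059 km, so the target fraction is f = 10000/18059 ≈ 0.554.
Interpolate at f ≈ 0.554 with slerp weights a = sin((1−f)δ)/sin δ ≈ 3.155, b = sin(fδ)/sin δ ≈ 3.308.
p = a·p₁ + b·p₂ ≈ (-0.497, 0.226, 0.838); φ = arcsin(p_z) ≈ 56.89°, λ = atan2(p_y, p_x) ≈ 155.60°.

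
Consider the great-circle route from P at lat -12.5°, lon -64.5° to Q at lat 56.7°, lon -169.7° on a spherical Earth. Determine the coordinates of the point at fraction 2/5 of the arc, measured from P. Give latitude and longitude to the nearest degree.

Convert each endpoint to a unit vector on the sphere (x = cos φ cos λ, y = cos φ sin λ, z = sin φ).
The central angle between the endpoints is δ = arccos(p₁·p₂) ≈ 1.898 rad (108.7°).
Interpolate at f = 2/5 with slerp weights a = sin((1−f)δ)/sin δ ≈ 0.959, b = sin(fδ)/sin δ ≈ 0.727.
p = a·p₁ + b·p₂ ≈ (0.010, -0.916, 0.400); φ = arcsin(p_z) ≈ 23.58°, λ = atan2(p_y, p_x) ≈ -89.35°.

≈ lat 24°, lon -89°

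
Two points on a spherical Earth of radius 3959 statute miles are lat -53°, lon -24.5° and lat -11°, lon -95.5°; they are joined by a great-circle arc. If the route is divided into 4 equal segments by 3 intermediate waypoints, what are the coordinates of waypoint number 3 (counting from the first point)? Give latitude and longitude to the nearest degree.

Write both endpoints as unit vectors p₁, p₂ with components (cos φ cos λ, cos φ sin λ, sin φ).
The central angle between the endpoints is δ = arccos(p₁·p₂) ≈ 1.219 rad (69.8°).
Interpolate at f = 3/4 with slerp weights a = sin((1−f)δ)/sin δ ≈ 0.320, b = sin(fδ)/sin δ ≈ 0.844.
p = a·p₁ + b·p₂ ≈ (0.096, -0.904, -0.416); φ = arcsin(p_z) ≈ -24.60°, λ = atan2(p_y, p_x) ≈ -83.96°.

≈ lat -25°, lon -84°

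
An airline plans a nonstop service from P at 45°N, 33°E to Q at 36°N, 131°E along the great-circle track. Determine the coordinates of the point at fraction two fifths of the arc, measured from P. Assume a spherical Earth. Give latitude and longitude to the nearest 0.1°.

Convert each endpoint to a unit vector on the sphere (x = cos φ cos λ, y = cos φ sin λ, z = sin φ).
The central angle between the endpoints is δ = arccos(p₁·p₂) ≈ 1.228 rad (70.4°).
Interpolate at f = 2/5 with slerp weights a = sin((1−f)δ)/sin δ ≈ 0.713, b = sin(fδ)/sin δ ≈ 0.501.
p = a·p₁ + b·p₂ ≈ (0.157, 0.581, 0.799); φ = arcsin(p_z) ≈ 53.02°, λ = atan2(p_y, p_x) ≈ 74.84°.

≈ 53.0°N, 74.8°E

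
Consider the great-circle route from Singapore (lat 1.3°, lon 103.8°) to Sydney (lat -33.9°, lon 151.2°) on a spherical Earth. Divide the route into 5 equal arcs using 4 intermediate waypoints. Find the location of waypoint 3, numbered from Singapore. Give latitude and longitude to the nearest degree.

From cos δ = sin φ₁ sin φ₂ + cos φ₁ cos φ₂ cos Δλ, the central angle is δ ≈ 0.990 rad (56.7°).
Interpolate at f = 3/5 with slerp weights a = sin((1−f)δ)/sin δ ≈ 0.461, b = sin(fδ)/sin δ ≈ 0.669.
p = a·p₁ + b·p₂ ≈ (-0.597, 0.716, -0.363); φ = arcsin(p_z) ≈ -21.28°, λ = atan2(p_y, p_x) ≈ 129.83°.

≈ lat -21°, lon 130°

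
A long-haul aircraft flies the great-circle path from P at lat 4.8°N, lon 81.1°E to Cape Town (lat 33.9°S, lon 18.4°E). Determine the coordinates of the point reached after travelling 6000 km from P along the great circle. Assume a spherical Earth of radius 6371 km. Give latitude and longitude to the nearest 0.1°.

≈ lat 26.9°S, lon 35.9°E

The haversine formula gives a central angle δ ≈ 1.232 rad (70.6°) between the endpoints. The total great-circle distance is δ·R ≈ 1.232 × 6371 ≈ 7847 km, so the target fraction is f = 6000/7847 ≈ 0.765.
Interpolate at f ≈ 0.765 with slerp weights a = sin((1−f)δ)/sin δ ≈ 0.303, b = sin(fδ)/sin δ ≈ 0.857.
p = a·p₁ + b·p₂ ≈ (0.722, 0.523, -0.453); φ = arcsin(p_z) ≈ -26.93°, λ = atan2(p_y, p_x) ≈ 35.92°.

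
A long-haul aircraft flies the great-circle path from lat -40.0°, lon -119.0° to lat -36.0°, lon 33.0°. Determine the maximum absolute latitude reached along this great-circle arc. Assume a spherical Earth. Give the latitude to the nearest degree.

≈ -73°

The great circle lies in the plane with unit normal n̂ = (p₁ × p₂)/|p₁ × p₂|.
Here n̂_z ≈ +0.295; the vertex latitude is φ_max = arccos|n̂_z| ≈ 72.8°.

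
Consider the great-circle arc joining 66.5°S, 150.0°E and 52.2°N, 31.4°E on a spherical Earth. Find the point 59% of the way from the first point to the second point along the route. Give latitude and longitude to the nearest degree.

The haversine formula gives a central angle δ ≈ 2.571 rad (147.3°) between the endpoints.
Interpolate at f = 0.59 with slerp weights a = sin((1−f)δ)/sin δ ≈ 1.610, b = sin(fδ)/sin δ ≈ 1.849.
p = a·p₁ + b·p₂ ≈ (0.411, 0.911, -0.015); φ = arcsin(p_z) ≈ -0.89°, λ = atan2(p_y, p_x) ≈ 65.71°.

≈ 1°S, 66°E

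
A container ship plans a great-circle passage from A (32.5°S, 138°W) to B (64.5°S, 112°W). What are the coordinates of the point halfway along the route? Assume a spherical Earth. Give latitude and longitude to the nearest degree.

Write both endpoints as unit vectors p₁, p₂ with components (cos φ cos λ, cos φ sin λ, sin φ).
The central angle between the endpoints is δ = arccos(p₁·p₂) ≈ 0.624 rad (35.8°).
Interpolate at f = 1/2 with slerp weights a = sin((1−f)δ)/sin δ ≈ 0.525, b = sin(fδ)/sin δ ≈ 0.525.
p = a·p₁ + b·p₂ ≈ (-0.414, -0.506, -0.757); φ = arcsin(p_z) ≈ -49.16°, λ = atan2(p_y, p_x) ≈ -129.28°.

≈ (49°S, 129°W)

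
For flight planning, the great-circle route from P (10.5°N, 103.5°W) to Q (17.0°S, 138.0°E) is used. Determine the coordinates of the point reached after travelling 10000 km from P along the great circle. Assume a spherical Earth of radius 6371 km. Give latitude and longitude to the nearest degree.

Write both endpoints as unit vectors p₁, p₂ with components (cos φ cos λ, cos φ sin λ, sin φ).
The central angle between the endpoints is δ = arccos(p₁·p₂) ≈ 2.097 rad (120.1°). The total great-circle distance is δ·R ≈ 2.097 × 6371 ≈ 13358 km, so the target fraction is f = 10000/13358 ≈ 0.749.
Interpolate at f ≈ 0.749 with slerp weights a = sin((1−f)δ)/sin δ ≈ 0.582, b = sin(fδ)/sin δ ≈ 1.156.
p = a·p₁ + b·p₂ ≈ (-0.955, 0.184, -0.232); φ = arcsin(p_z) ≈ -13.42°, λ = atan2(p_y, p_x) ≈ 169.11°.

≈ (13°S, 169°E)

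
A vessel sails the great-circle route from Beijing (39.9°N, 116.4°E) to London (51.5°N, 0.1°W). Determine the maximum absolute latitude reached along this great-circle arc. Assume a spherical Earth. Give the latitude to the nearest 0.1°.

The great circle lies in the plane with unit normal n̂ = (p₁ × p₂)/|p₁ × p₂|.
Here n̂_z ≈ -0.446; the vertex latitude is φ_max = arccos|n̂_z| ≈ 63.5°.

≈ 63.5°N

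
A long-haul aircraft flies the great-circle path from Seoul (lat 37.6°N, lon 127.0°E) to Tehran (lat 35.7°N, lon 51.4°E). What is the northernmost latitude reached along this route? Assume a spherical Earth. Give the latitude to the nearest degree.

The great circle lies in the plane with unit normal n̂ = (p₁ × p₂)/|p₁ × p₂|.
Here n̂_z ≈ -0.728; the vertex latitude is φ_max = arccos|n̂_z| ≈ 43.3°.

≈ 43°N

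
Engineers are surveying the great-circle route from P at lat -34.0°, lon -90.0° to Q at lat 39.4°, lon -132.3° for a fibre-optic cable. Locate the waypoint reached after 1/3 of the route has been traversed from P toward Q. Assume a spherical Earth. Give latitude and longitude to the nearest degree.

Write both endpoints as unit vectors p₁, p₂ with components (cos φ cos λ, cos φ sin λ, sin φ).
The central angle between the endpoints is δ = arccos(p₁·p₂) ≈ 1.452 rad (83.2°).
Interpolate at f = 1/3 with slerp weights a = sin((1−f)δ)/sin δ ≈ 0.829, b = sin(fδ)/sin δ ≈ 0.469.
p = a·p₁ + b·p₂ ≈ (-0.244, -0.955, -0.166); φ = arcsin(p_z) ≈ -9.58°, λ = atan2(p_y, p_x) ≈ -104.31°.

≈ lat -10°, lon -104°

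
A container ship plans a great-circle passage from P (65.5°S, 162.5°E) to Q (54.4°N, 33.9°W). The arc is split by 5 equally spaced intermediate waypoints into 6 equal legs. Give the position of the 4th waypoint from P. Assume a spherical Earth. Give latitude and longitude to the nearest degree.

≈ (3°N, 58°W)

From cos δ = sin φ₁ sin φ₂ + cos φ₁ cos φ₂ cos Δλ, the central angle is δ ≈ 2.902 rad (166.3°).
Interpolate at f = 4/6 with slerp weights a = sin((1−f)δ)/sin δ ≈ 3.472, b = sin(fδ)/sin δ ≈ 3.940.
p = a·p₁ + b·p₂ ≈ (0.531, -0.846, 0.045); φ = arcsin(p_z) ≈ 2.55°, λ = atan2(p_y, p_x) ≈ -57.91°.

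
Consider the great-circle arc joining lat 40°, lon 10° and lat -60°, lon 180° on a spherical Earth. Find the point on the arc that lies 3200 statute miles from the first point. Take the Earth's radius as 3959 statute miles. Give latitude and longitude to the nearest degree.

≈ lat -5°, lon 20°

Write both endpoints as unit vectors p₁, p₂ with components (cos φ cos λ, cos φ sin λ, sin φ).
The central angle between the endpoints is δ = arccos(p₁·p₂) ≈ 2.776 rad (159.0°). The total great-circle distance is δ·R ≈ 2.776 × 3959 ≈ 10990 mi, so the target fraction is f = 3200/10990 ≈ 0.291.
Interpolate at f ≈ 0.291 with slerp weights a = sin((1−f)δ)/sin δ ≈ 2.579, b = sin(fδ)/sin δ ≈ 2.022.
p = a·p₁ + b·p₂ ≈ (0.935, 0.343, -0.093); φ = arcsin(p_z) ≈ -5.36°, λ = atan2(p_y, p_x) ≈ 20.16°.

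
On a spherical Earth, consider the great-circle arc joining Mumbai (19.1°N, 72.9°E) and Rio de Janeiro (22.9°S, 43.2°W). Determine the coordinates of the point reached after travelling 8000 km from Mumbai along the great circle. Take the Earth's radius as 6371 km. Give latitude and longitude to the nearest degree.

Write both endpoints as unit vectors p₁, p₂ with components (cos φ cos λ, cos φ sin λ, sin φ).
The central angle between the endpoints is δ = arccos(p₁·p₂) ≈ 2.106 rad (120.7°). The total great-circle distance is δ·R ≈ 2.106 × 6371 ≈ 13419 km, so the target fraction is f = 8000/13419 ≈ 0.596.
Interpolate at f ≈ 0.596 with slerp weights a = sin((1−f)δ)/sin δ ≈ 0.874, b = sin(fδ)/sin δ ≈ 1.106.
p = a·p₁ + b·p₂ ≈ (0.985, 0.092, -0.144); φ = arcsin(p_z) ≈ -8.29°, λ = atan2(p_y, p_x) ≈ 5.35°.

≈ 8°S, 5°E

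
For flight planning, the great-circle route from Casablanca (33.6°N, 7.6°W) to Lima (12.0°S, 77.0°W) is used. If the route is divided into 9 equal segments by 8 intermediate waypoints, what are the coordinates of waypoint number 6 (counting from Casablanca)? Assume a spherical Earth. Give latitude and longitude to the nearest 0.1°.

Write both endpoints as unit vectors p₁, p₂ with components (cos φ cos λ, cos φ sin λ, sin φ).
The central angle between the endpoints is δ = arccos(p₁·p₂) ≈ 1.398 rad (80.1°).
Interpolate at f = 6/9 with slerp weights a = sin((1−f)δ)/sin δ ≈ 0.456, b = sin(fδ)/sin δ ≈ 0.815.
p = a·p₁ + b·p₂ ≈ (0.556, -0.827, 0.083); φ = arcsin(p_z) ≈ 4.76°, λ = atan2(p_y, p_x) ≈ -56.09°.

≈ 4.8°N, 56.1°W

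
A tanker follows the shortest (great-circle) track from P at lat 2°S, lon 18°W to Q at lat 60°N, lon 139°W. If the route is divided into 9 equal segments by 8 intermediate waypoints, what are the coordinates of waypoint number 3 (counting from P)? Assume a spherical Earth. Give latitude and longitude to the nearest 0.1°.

Write both endpoints as unit vectors p₁, p₂ with components (cos φ cos λ, cos φ sin λ, sin φ).
The central angle between the endpoints is δ = arccos(p₁·p₂) ≈ 1.863 rad (106.7°).
Interpolate at f = 3/9 with slerp weights a = sin((1−f)δ)/sin δ ≈ 0.988, b = sin(fδ)/sin δ ≈ 0.607.
p = a·p₁ + b·p₂ ≈ (0.710, -0.504, 0.492); φ = arcsin(p_z) ≈ 29.44°, λ = atan2(p_y, p_x) ≈ -35.39°.

≈ lat 29.4°N, lon 35.4°W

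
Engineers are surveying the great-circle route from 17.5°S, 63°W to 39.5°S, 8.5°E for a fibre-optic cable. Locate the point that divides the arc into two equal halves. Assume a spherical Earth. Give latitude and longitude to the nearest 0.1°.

Convert each endpoint to a unit vector on the sphere (x = cos φ cos λ, y = cos φ sin λ, z = sin φ).
The central angle between the endpoints is δ = arccos(p₁·p₂) ≈ 1.132 rad (64.9°).
Interpolate at f = 1/2 with slerp weights a = sin((1−f)δ)/sin δ ≈ 0.592, b = sin(fδ)/sin δ ≈ 0.592.
p = a·p₁ + b·p₂ ≈ (0.709, -0.436, -0.555); φ = arcsin(p_z) ≈ -33.71°, λ = atan2(p_y, p_x) ≈ -31.59°.

≈ 33.7°S, 31.6°W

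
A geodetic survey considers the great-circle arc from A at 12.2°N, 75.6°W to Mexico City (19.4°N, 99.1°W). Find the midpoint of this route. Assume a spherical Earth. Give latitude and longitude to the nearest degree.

From cos δ = sin φ₁ sin φ₂ + cos φ₁ cos φ₂ cos Δλ, the central angle is δ ≈ 0.414 rad (23.7°).
Interpolate at f = 1/2 with slerp weights a = sin((1−f)δ)/sin δ ≈ 0.511, b = sin(fδ)/sin δ ≈ 0.511.
p = a·p₁ + b·p₂ ≈ (0.048, -0.959, 0.278); φ = arcsin(p_z) ≈ 16.12°, λ = atan2(p_y, p_x) ≈ -87.14°.

≈ 16°N, 87°W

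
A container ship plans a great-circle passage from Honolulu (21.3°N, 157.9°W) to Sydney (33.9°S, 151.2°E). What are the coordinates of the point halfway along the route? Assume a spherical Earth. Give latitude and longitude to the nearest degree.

≈ (7°S, 178°E)

Write both endpoints as unit vectors p₁, p₂ with components (cos φ cos λ, cos φ sin λ, sin φ).
The central angle between the endpoints is δ = arccos(p₁·p₂) ≈ 1.282 rad (73.4°).
Interpolate at f = 1/2 with slerp weights a = sin((1−f)δ)/sin δ ≈ 0.624, b = sin(fδ)/sin δ ≈ 0.624.
p = a·p₁ + b·p₂ ≈ (-0.992, 0.031, -0.121); φ = arcsin(p_z) ≈ -6.97°, λ = atan2(p_y, p_x) ≈ 178.22°.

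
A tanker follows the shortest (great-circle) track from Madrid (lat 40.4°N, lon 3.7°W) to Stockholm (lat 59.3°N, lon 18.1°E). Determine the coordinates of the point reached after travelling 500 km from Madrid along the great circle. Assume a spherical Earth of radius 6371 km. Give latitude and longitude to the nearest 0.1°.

From cos δ = sin φ₁ sin φ₂ + cos φ₁ cos φ₂ cos Δλ, the central angle is δ ≈ 0.407 rad (23.3°). The total great-circle distance is δ·R ≈ 0.407 × 6371 ≈ 2594 km, so the target fraction is f = 500/2594 ≈ 0.193.
Interpolate at f ≈ 0.193 with slerp weights a = sin((1−f)δ)/sin δ ≈ 0.815, b = sin(fδ)/sin δ ≈ 0.198.
p = a·p₁ + b·p₂ ≈ (0.716, -0.009, 0.699); φ = arcsin(p_z) ≈ 44.31°, λ = atan2(p_y, p_x) ≈ -0.69°.

≈ lat 44.3°N, lon 0.7°W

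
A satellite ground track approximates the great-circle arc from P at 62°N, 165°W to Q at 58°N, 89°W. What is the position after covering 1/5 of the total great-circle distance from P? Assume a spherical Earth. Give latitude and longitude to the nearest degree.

≈ 65°N, 150°W

Convert each endpoint to a unit vector on the sphere (x = cos φ cos λ, y = cos φ sin λ, z = sin φ).
The central angle between the endpoints is δ = arccos(p₁·p₂) ≈ 0.628 rad (36.0°).
Interpolate at f = 1/5 with slerp weights a = sin((1−f)δ)/sin δ ≈ 0.820, b = sin(fδ)/sin δ ≈ 0.213.
p = a·p₁ + b·p₂ ≈ (-0.370, -0.213, 0.905); φ = arcsin(p_z) ≈ 64.76°, λ = atan2(p_y, p_x) ≈ -150.10°.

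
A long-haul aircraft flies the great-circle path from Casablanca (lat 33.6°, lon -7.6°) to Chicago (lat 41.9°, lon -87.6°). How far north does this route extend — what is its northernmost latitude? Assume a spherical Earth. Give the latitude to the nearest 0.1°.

The great circle lies in the plane with unit normal n̂ = (p₁ × p₂)/|p₁ × p₂|.
Here n̂_z ≈ -0.695; the vertex latitude is φ_max = arccos|n̂_z| ≈ 46.0°.
Check via Clairaut: cos φ_max = |cos φ₁| · sin C = cos(33.6°)·sin(56.5°) ≈ 0.695, again giving ≈ 46.0°.

≈ 46.0°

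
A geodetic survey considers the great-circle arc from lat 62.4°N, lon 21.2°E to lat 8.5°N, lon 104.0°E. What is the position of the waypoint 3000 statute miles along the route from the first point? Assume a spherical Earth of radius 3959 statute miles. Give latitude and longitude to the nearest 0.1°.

≈ lat 39.1°N, lon 83.4°E

Write both endpoints as unit vectors p₁, p₂ with components (cos φ cos λ, cos φ sin λ, sin φ).
The central angle between the endpoints is δ = arccos(p₁·p₂) ≈ 1.381 rad (79.1°). The total great-circle distance is δ·R ≈ 1.381 × 3959 ≈ 5468 mi, so the target fraction is f = 3000/5468 ≈ 0.549.
Interpolate at f ≈ 0.549 with slerp weights a = sin((1−f)δ)/sin δ ≈ 0.595, b = sin(fδ)/sin δ ≈ 0.700.
p = a·p₁ + b·p₂ ≈ (0.089, 0.771, 0.630); φ = arcsin(p_z) ≈ 39.07°, λ = atan2(p_y, p_x) ≈ 83.39°.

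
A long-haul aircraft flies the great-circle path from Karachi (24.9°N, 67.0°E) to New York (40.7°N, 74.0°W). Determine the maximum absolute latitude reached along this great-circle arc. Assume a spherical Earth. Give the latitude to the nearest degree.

The great circle lies in the plane with unit normal n̂ = (p₁ × p₂)/|p₁ × p₂|.
Here n̂_z ≈ -0.448; the vertex latitude is φ_max = arccos|n̂_z| ≈ 63.4°.
Check via Clairaut: cos φ_max = |cos φ₁| · sin C = cos(24.9°)·sin(29.6°) ≈ 0.448, again giving ≈ 63.4°.

≈ 63°N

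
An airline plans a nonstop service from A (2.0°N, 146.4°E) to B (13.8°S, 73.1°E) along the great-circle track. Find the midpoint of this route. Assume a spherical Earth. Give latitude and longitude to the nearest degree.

≈ (7°S, 110°E)

Convert each endpoint to a unit vector on the sphere (x = cos φ cos λ, y = cos φ sin λ, z = sin φ).
The central angle between the endpoints is δ = arccos(p₁·p₂) ≈ 1.297 rad (74.3°).
Interpolate at f = 1/2 with slerp weights a = sin((1−f)δ)/sin δ ≈ 0.627, b = sin(fδ)/sin δ ≈ 0.627.
p = a·p₁ + b·p₂ ≈ (-0.345, 0.930, -0.128); φ = arcsin(p_z) ≈ -7.34°, λ = atan2(p_y, p_x) ≈ 110.36°.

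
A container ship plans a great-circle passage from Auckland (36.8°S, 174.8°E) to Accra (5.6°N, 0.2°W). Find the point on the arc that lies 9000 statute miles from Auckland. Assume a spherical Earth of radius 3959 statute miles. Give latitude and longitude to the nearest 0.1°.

The haversine formula gives a central angle δ ≈ 2.591 rad (148.5°) between the endpoints. The total great-circle distance is δ·R ≈ 2.591 × 3959 ≈ 10259 mi, so the target fraction is f = 9000/10259 ≈ 0.877.
Interpolate at f ≈ 0.877 with slerp weights a = sin((1−f)δ)/sin δ ≈ 0.598, b = sin(fδ)/sin δ ≈ 1.459.
p = a·p₁ + b·p₂ ≈ (0.976, 0.038, -0.216); φ = arcsin(p_z) ≈ -12.45°, λ = atan2(p_y, p_x) ≈ 2.25°.

≈ 12.5°S, 2.2°E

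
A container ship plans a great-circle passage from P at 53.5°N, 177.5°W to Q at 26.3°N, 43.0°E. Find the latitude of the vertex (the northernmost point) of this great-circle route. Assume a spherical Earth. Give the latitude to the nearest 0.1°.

The great circle lies in the plane with unit normal n̂ = (p₁ × p₂)/|p₁ × p₂|.
Here n̂_z ≈ -0.347; the vertex latitude is φ_max = arccos|n̂_z| ≈ 69.7°.
Check via Clairaut: cos φ_max = |cos φ₁| · sin C = cos(53.5°)·sin(35.7°) ≈ 0.347, again giving ≈ 69.7°.

≈ 69.7°N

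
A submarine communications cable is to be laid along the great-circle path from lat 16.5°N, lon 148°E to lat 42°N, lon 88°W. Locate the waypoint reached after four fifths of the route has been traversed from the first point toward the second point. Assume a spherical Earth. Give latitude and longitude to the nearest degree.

Convert each endpoint to a unit vector on the sphere (x = cos φ cos λ, y = cos φ sin λ, z = sin φ).
The central angle between the endpoints is δ = arccos(p₁·p₂) ≈ 1.781 rad (102.0°).
Interpolate at f = 4/5 with slerp weights a = sin((1−f)δ)/sin δ ≈ 0.356, b = sin(fδ)/sin δ ≈ 1.012.
p = a·p₁ + b·p₂ ≈ (-0.264, -0.570, 0.778); φ = arcsin(p_z) ≈ 51.09°, λ = atan2(p_y, p_x) ≈ -114.82°.

≈ lat 51°N, lon 115°W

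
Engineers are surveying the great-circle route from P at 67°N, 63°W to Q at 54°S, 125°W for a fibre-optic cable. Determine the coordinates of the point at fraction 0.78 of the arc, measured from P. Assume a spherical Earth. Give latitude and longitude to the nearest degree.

≈ 27°S, 111°W

Convert each endpoint to a unit vector on the sphere (x = cos φ cos λ, y = cos φ sin λ, z = sin φ).
The central angle between the endpoints is δ = arccos(p₁·p₂) ≈ 2.261 rad (129.6°).
Interpolate at f = 0.78 with slerp weights a = sin((1−f)δ)/sin δ ≈ 0.619, b = sin(fδ)/sin δ ≈ 1.273.
p = a·p₁ + b·p₂ ≈ (-0.319, -0.828, -0.460); φ = arcsin(p_z) ≈ -27.39°, λ = atan2(p_y, p_x) ≈ -111.08°.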